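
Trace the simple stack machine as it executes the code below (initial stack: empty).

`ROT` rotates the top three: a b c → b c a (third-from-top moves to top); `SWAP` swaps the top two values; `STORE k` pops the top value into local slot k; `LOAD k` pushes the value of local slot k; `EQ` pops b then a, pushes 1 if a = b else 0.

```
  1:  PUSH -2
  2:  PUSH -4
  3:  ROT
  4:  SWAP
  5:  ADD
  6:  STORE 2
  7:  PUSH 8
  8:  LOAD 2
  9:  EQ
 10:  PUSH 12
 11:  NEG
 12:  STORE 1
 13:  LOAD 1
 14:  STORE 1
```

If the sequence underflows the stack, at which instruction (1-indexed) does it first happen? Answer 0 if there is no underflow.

PUSH -2 -> -2
PUSH -4 -> -2 -4
ROT  — needs 3 operands, stack has 2 → underflow

3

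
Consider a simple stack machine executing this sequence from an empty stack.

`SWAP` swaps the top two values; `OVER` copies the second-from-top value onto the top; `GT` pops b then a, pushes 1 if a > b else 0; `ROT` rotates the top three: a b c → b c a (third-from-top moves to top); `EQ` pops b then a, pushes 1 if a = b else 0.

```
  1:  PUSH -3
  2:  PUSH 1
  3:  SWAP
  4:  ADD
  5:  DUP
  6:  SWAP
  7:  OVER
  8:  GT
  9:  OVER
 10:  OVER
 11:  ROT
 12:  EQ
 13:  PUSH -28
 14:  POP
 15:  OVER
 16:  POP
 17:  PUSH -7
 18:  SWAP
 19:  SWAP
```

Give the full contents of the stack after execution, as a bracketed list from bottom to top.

[-2, -2, 1, -7]

PUSH -3  : [-3]
PUSH 1   : [-3, 1]
SWAP     : [1, -3]
ADD      : [-2]
DUP      : [-2, -2]
SWAP     : [-2, -2]
OVER     : [-2, -2, -2]
GT       : [-2, 0]
OVER     : [-2, 0, -2]
OVER     : [-2, 0, -2, 0]
ROT      : [-2, -2, 0, 0]
EQ       : [-2, -2, 1]
PUSH -28 : [-2, -2, 1, -28]
POP      : [-2, -2, 1]
OVER     : [-2, -2, 1, -2]
POP      : [-2, -2, 1]
PUSH -7  : [-2, -2, 1, -7]
SWAP     : [-2, -2, -7, 1]
SWAP     : [-2, -2, 1, -7]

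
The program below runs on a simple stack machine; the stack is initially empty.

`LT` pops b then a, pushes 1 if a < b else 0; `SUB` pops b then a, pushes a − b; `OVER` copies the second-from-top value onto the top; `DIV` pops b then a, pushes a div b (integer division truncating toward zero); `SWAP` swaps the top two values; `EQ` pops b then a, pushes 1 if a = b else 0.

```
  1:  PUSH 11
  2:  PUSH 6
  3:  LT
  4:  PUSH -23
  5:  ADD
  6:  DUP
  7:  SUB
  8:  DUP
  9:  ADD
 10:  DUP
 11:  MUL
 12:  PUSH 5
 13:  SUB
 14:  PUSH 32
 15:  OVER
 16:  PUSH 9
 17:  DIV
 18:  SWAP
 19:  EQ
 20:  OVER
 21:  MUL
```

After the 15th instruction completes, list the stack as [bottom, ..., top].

PUSH 11  → 11
PUSH 6   → 11 6
LT       → 0
PUSH -23 → 0 -23
ADD      → -23
DUP      → -23 -23
SUB      → 0
DUP      → 0 0
ADD      → 0
DUP      → 0 0
MUL      → 0
PUSH 5   → 0 5
SUB      → -5
PUSH 32  → -5 32
OVER     → -5 32 -5

[-5, 32, -5]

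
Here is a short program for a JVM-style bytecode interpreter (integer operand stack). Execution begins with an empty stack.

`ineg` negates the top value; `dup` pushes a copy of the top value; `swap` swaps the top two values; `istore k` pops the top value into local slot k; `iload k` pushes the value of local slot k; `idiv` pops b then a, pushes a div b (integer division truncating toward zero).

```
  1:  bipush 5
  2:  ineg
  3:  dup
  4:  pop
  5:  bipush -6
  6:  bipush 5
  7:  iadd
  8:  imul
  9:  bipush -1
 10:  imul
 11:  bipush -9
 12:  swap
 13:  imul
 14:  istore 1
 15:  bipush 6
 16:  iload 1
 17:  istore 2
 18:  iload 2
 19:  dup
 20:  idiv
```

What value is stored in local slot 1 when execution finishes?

bipush 5  -> 5
ineg      -> -5
dup       -> -5 -5
pop       -> -5
bipush -6 -> -5 -6
bipush 5  -> -5 -6 5
iadd      -> -5 -1
imul      -> 5
bipush -1 -> 5 -1
imul      -> -5
bipush -9 -> -5 -9
swap      -> -9 -5
imul      -> 45
istore 1  -> (empty)
bipush 6  -> 6
iload 1   -> 6 45
istore 2  -> 6
iload 2   -> 6 45
dup       -> 6 45 45
idiv      -> 6 1

45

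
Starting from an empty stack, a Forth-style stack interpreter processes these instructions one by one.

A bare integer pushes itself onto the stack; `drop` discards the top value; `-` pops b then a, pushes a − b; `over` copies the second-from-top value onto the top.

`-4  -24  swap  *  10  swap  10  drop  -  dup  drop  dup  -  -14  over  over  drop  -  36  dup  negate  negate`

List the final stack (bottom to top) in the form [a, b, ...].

[0, -14, 36, 36]

-4     -> [-4]
-24    -> [-4, -24]
swap   -> [-24, -4]
*      -> [96]
10     -> [96, 10]
swap   -> [10, 96]
10     -> [10, 96, 10]
drop   -> [10, 96]
-      -> [-86]
dup    -> [-86, -86]
drop   -> [-86]
dup    -> [-86, -86]
-      -> [0]
-14    -> [0, -14]
over   -> [0, -14, 0]
over   -> [0, -14, 0, -14]
drop   -> [0, -14, 0]
-      -> [0, -14]
36     -> [0, -14, 36]
dup    -> [0, -14, 36, 36]
negate -> [0, -14, 36, -36]
negate -> [0, -14, 36, 36]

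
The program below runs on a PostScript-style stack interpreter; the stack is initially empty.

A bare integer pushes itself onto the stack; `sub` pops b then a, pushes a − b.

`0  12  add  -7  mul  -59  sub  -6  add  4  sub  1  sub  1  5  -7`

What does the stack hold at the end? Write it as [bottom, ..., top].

[-36, 1, 5, -7]

0   → 0
12  → 0 12
add → 12
-7  → 12 -7
mul → -84
-59 → -84 -59
sub → -25
-6  → -25 -6
add → -31
4   → -31 4
sub → -35
1   → -35 1
sub → -36
1   → -36 1
5   → -36 1 5
-7  → -36 1 5 -7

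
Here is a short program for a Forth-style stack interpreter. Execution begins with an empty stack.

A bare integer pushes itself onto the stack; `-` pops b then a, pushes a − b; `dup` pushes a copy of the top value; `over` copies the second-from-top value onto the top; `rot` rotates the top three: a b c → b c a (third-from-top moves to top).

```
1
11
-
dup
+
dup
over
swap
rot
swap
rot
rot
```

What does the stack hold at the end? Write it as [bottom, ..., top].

[-20, -20, -20]

1    → [1]
11   → [1, 11]
-    → [-10]
dup  → [-10, -10]
+    → [-20]
dup  → [-20, -20]
over → [-20, -20, -20]
swap → [-20, -20, -20]
rot  → [-20, -20, -20]
swap → [-20, -20, -20]
rot  → [-20, -20, -20]
rot  → [-20, -20, -20]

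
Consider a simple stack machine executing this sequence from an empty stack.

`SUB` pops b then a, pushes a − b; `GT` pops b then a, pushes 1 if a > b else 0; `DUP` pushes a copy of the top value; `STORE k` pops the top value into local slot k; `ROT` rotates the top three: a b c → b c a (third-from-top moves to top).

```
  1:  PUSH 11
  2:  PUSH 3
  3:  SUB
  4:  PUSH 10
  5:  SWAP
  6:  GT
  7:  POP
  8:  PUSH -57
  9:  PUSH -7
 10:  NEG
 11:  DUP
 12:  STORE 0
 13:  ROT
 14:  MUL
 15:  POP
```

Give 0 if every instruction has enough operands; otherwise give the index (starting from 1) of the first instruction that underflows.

13

PUSH 11  -> 11
PUSH 3   -> 11 3
SUB      -> 8
PUSH 10  -> 8 10
SWAP     -> 10 8
GT       -> 1
POP      -> (empty)
PUSH -57 -> -57
PUSH -7  -> -57 -7
NEG      -> -57 7
DUP      -> -57 7 7
STORE 0  -> -57 7
ROT  — needs 3 operands, stack has 2 → underflow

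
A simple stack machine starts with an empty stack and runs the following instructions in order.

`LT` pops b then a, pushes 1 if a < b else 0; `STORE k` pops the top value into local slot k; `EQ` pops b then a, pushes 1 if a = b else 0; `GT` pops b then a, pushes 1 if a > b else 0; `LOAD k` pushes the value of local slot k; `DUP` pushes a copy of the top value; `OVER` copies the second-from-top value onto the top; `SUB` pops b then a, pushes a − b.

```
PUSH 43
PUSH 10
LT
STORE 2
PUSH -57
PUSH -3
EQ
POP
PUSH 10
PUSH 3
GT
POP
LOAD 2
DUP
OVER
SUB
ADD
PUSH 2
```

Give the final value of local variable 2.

0

PUSH 43  : [43]
PUSH 10  : [43, 10]
LT       : [0]
STORE 2  : []
PUSH -57 : [-57]
PUSH -3  : [-57, -3]
EQ       : [0]
POP      : []
PUSH 10  : [10]
PUSH 3   : [10, 3]
GT       : [1]
POP      : []
LOAD 2   : [0]
DUP      : [0, 0]
OVER     : [0, 0, 0]
SUB      : [0, 0]
ADD      : [0]
PUSH 2   : [0, 2]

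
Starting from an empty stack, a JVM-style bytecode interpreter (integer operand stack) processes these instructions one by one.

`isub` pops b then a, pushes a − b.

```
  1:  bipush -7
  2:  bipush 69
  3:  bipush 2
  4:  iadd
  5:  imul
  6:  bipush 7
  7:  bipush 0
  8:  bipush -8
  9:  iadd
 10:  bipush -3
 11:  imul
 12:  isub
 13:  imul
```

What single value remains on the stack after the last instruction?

8449

bipush -7 → [-7]
bipush 69 → [-7, 69]
bipush 2  → [-7, 69, 2]
iadd      → [-7, 71]
imul      → [-497]
bipush 7  → [-497, 7]
bipush 0  → [-497, 7, 0]
bipush -8 → [-497, 7, 0, -8]
iadd      → [-497, 7, -8]
bipush -3 → [-497, 7, -8, -3]
imul      → [-497, 7, 24]
isub      → [-497, -17]
imul      → [8449]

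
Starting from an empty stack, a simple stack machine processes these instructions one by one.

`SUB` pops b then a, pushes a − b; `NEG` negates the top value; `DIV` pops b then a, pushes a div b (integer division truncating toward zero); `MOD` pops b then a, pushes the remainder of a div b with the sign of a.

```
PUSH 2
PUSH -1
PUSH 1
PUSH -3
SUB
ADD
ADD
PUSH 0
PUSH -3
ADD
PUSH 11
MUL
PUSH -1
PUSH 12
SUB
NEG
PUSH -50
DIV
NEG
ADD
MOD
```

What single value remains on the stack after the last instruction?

PUSH 2   → 2
PUSH -1  → 2 -1
PUSH 1   → 2 -1 1
PUSH -3  → 2 -1 1 -3
SUB      → 2 -1 4
ADD      → 2 3
ADD      → 5
PUSH 0   → 5 0
PUSH -3  → 5 0 -3
ADD      → 5 -3
PUSH 11  → 5 -3 11
MUL      → 5 -33
PUSH -1  → 5 -33 -1
PUSH 12  → 5 -33 -1 12
SUB      → 5 -33 -13
NEG      → 5 -33 13
PUSH -50 → 5 -33 13 -50
DIV      → 5 -33 0
NEG      → 5 -33 0
ADD      → 5 -33
MOD      → 5

5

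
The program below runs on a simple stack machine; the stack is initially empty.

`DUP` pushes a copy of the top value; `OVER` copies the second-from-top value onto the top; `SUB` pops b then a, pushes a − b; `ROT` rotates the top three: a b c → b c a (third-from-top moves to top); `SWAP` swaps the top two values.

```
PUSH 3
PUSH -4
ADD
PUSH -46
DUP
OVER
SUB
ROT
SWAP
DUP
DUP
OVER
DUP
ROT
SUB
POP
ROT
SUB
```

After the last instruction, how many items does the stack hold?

PUSH 3   : 3
PUSH -4  : 3 -4
ADD      : -1
PUSH -46 : -1 -46
DUP      : -1 -46 -46
OVER     : -1 -46 -46 -46
SUB      : -1 -46 0
ROT      : -46 0 -1
SWAP     : -46 -1 0
DUP      : -46 -1 0 0
DUP      : -46 -1 0 0 0
OVER     : -46 -1 0 0 0 0
DUP      : -46 -1 0 0 0 0 0
ROT      : -46 -1 0 0 0 0 0
SUB      : -46 -1 0 0 0 0
POP      : -46 -1 0 0 0
ROT      : -46 -1 0 0 0
SUB      : -46 -1 0 0

4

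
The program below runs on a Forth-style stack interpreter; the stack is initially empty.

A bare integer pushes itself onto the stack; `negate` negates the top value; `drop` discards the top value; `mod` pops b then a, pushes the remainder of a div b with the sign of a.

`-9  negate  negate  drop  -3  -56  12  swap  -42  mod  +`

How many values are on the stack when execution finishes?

2

-9     → -9
negate → 9
negate → -9
drop   → (empty)
-3     → -3
-56    → -3 -56
12     → -3 -56 12
swap   → -3 12 -56
-42    → -3 12 -56 -42
mod    → -3 12 -14
+      → -3 -2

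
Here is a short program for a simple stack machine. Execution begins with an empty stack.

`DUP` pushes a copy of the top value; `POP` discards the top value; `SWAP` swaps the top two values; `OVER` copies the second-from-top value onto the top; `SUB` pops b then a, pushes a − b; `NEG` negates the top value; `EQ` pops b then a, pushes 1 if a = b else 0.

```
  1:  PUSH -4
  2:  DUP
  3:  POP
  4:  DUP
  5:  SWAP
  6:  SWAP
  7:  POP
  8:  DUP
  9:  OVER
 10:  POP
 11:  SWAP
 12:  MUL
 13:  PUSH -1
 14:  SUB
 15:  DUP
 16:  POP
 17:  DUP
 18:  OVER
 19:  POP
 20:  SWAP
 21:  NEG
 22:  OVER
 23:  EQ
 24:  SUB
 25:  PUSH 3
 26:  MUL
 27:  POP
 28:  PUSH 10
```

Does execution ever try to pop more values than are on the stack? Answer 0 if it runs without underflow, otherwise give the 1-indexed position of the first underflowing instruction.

0

PUSH -4  -4
DUP      -4 -4
POP      -4
DUP      -4 -4
SWAP     -4 -4
SWAP     -4 -4
POP      -4
DUP      -4 -4
OVER     -4 -4 -4
POP      -4 -4
SWAP     -4 -4
MUL      16
PUSH -1  16 -1
SUB      17
DUP      17 17
POP      17
DUP      17 17
OVER     17 17 17
POP      17 17
SWAP     17 17
NEG      17 -17
OVER     17 -17 17
EQ       17 0
SUB      17
PUSH 3   17 3
MUL      51
POP      (empty)
PUSH 10  10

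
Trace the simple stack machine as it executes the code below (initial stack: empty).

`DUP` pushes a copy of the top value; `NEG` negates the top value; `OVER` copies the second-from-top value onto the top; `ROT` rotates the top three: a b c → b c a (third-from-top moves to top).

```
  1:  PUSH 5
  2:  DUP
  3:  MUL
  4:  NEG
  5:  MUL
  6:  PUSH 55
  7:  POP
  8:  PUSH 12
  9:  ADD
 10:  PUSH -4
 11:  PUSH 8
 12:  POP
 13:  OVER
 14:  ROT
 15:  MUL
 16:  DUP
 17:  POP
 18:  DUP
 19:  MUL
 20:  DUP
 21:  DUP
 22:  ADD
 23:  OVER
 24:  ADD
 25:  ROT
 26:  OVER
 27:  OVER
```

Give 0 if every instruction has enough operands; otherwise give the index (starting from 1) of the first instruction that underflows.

PUSH 5 → [5]
DUP    → [5, 5]
MUL    → [25]
NEG    → [-25]
MUL  — needs 2 operands, stack has 1 → underflow

5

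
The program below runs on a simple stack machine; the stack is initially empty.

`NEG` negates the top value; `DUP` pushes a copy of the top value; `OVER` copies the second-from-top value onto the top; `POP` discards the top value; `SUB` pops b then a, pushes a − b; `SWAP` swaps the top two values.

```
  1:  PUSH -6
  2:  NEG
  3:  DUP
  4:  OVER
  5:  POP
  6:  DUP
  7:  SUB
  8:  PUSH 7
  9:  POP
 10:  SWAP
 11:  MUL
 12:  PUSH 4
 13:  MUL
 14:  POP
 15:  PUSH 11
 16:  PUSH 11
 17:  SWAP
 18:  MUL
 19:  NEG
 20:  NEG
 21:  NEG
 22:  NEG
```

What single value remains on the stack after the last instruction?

121

PUSH -6  -6
NEG      6
DUP      6 6
OVER     6 6 6
POP      6 6
DUP      6 6 6
SUB      6 0
PUSH 7   6 0 7
POP      6 0
SWAP     0 6
MUL      0
PUSH 4   0 4
MUL      0
POP      (empty)
PUSH 11  11
PUSH 11  11 11
SWAP     11 11
MUL      121
NEG      -121
NEG      121
NEG      -121
NEG      121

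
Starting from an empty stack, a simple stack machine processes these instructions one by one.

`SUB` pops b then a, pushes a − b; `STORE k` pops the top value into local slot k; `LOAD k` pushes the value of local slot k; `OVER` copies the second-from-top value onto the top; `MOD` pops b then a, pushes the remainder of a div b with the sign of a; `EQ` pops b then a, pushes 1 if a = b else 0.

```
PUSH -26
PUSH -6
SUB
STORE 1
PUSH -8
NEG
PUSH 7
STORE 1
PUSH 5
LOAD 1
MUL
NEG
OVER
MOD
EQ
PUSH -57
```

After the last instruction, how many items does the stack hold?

2

PUSH -26 : [-26]
PUSH -6  : [-26, -6]
SUB      : [-20]
STORE 1  : []
PUSH -8  : [-8]
NEG      : [8]
PUSH 7   : [8, 7]
STORE 1  : [8]
PUSH 5   : [8, 5]
LOAD 1   : [8, 5, 7]
MUL      : [8, 35]
NEG      : [8, -35]
OVER     : [8, -35, 8]
MOD      : [8, -3]
EQ       : [0]
PUSH -57 : [0, -57]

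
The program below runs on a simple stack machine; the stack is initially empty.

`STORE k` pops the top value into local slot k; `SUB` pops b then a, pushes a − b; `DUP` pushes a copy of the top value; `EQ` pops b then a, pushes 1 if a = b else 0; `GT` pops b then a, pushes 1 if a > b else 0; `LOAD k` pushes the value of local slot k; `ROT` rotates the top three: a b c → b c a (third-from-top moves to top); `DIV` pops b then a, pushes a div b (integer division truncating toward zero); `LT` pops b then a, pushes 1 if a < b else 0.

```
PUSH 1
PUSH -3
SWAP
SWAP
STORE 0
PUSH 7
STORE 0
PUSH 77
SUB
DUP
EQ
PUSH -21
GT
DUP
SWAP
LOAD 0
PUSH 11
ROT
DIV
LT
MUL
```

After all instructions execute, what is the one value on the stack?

1

PUSH 1   → 1
PUSH -3  → 1 -3
SWAP     → -3 1
SWAP     → 1 -3
STORE 0  → 1
PUSH 7   → 1 7
STORE 0  → 1
PUSH 77  → 1 77
SUB      → -76
DUP      → -76 -76
EQ       → 1
PUSH -21 → 1 -21
GT       → 1
DUP      → 1 1
SWAP     → 1 1
LOAD 0   → 1 1 7
PUSH 11  → 1 1 7 11
ROT      → 1 7 11 1
DIV      → 1 7 11
LT       → 1 1
MUL      → 1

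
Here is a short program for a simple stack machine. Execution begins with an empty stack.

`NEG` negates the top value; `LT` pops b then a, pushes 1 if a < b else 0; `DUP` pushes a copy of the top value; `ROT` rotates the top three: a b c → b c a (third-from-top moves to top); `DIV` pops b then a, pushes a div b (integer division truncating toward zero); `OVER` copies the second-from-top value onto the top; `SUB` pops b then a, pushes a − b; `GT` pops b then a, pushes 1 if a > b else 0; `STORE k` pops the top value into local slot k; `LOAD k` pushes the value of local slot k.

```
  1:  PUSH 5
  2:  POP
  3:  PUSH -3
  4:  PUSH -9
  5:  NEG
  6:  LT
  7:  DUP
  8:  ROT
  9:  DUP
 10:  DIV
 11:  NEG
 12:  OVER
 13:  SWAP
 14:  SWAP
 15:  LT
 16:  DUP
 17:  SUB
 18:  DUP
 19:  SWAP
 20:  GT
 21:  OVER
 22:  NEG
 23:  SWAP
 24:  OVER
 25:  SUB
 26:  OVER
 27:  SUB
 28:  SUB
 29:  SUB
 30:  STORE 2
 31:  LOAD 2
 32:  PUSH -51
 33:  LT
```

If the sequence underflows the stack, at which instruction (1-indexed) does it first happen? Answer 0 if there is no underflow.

PUSH 5   [5]
POP      []
PUSH -3  [-3]
PUSH -9  [-3, -9]
NEG      [-3, 9]
LT       [1]
DUP      [1, 1]
ROT  — needs 3 operands, stack has 2 → underflow

8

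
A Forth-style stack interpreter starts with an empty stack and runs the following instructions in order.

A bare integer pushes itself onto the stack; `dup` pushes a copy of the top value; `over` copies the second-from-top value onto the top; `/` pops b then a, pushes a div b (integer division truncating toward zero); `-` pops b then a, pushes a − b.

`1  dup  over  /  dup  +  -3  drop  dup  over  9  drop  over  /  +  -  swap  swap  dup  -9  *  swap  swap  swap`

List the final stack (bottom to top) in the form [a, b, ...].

[1, 9, -1]

1    → 1
dup  → 1 1
over → 1 1 1
/    → 1 1
dup  → 1 1 1
+    → 1 2
-3   → 1 2 -3
drop → 1 2
dup  → 1 2 2
over → 1 2 2 2
9    → 1 2 2 2 9
drop → 1 2 2 2
over → 1 2 2 2 2
/    → 1 2 2 1
+    → 1 2 3
-    → 1 -1
swap → -1 1
swap → 1 -1
dup  → 1 -1 -1
-9   → 1 -1 -1 -9
*    → 1 -1 9
swap → 1 9 -1
swap → 1 -1 9
swap → 1 9 -1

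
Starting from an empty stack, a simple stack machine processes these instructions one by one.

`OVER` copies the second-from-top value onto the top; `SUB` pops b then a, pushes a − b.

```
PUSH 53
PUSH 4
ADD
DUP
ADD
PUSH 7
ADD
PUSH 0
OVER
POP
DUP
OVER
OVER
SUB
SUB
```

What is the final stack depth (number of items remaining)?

3

PUSH 53 -> 53
PUSH 4  -> 53 4
ADD     -> 57
DUP     -> 57 57
ADD     -> 114
PUSH 7  -> 114 7
ADD     -> 121
PUSH 0  -> 121 0
OVER    -> 121 0 121
POP     -> 121 0
DUP     -> 121 0 0
OVER    -> 121 0 0 0
OVER    -> 121 0 0 0 0
SUB     -> 121 0 0 0
SUB     -> 121 0 0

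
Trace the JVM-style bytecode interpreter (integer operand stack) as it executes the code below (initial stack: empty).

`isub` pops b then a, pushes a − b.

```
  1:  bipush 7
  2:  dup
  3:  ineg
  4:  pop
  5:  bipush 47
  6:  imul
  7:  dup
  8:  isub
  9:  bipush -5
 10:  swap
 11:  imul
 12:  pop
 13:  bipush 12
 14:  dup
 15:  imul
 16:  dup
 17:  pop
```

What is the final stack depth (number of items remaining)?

bipush 7  : [7]
dup       : [7, 7]
ineg      : [7, -7]
pop       : [7]
bipush 47 : [7, 47]
imul      : [329]
dup       : [329, 329]
isub      : [0]
bipush -5 : [0, -5]
swap      : [-5, 0]
imul      : [0]
pop       : []
bipush 12 : [12]
dup       : [12, 12]
imul      : [144]
dup       : [144, 144]
pop       : [144]

1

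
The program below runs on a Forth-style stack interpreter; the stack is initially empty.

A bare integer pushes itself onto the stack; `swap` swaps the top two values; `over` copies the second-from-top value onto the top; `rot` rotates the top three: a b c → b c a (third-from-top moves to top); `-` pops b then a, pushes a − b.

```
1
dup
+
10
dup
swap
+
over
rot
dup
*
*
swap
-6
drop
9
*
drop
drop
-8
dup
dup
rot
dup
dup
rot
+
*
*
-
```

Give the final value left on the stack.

1     [1]
dup   [1, 1]
+     [2]
10    [2, 10]
dup   [2, 10, 10]
swap  [2, 10, 10]
+     [2, 20]
over  [2, 20, 2]
rot   [20, 2, 2]
dup   [20, 2, 2, 2]
*     [20, 2, 4]
*     [20, 8]
swap  [8, 20]
-6    [8, 20, -6]
drop  [8, 20]
9     [8, 20, 9]
*     [8, 180]
drop  [8]
drop  []
-8    [-8]
dup   [-8, -8]
dup   [-8, -8, -8]
rot   [-8, -8, -8]
dup   [-8, -8, -8, -8]
dup   [-8, -8, -8, -8, -8]
rot   [-8, -8, -8, -8, -8]
+     [-8, -8, -8, -16]
*     [-8, -8, 128]
*     [-8, -1024]
-     [1016]

1016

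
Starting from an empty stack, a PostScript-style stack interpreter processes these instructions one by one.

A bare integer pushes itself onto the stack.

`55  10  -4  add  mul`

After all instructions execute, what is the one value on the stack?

330

55  → [55]
10  → [55, 10]
-4  → [55, 10, -4]
add → [55, 6]
mul → [330]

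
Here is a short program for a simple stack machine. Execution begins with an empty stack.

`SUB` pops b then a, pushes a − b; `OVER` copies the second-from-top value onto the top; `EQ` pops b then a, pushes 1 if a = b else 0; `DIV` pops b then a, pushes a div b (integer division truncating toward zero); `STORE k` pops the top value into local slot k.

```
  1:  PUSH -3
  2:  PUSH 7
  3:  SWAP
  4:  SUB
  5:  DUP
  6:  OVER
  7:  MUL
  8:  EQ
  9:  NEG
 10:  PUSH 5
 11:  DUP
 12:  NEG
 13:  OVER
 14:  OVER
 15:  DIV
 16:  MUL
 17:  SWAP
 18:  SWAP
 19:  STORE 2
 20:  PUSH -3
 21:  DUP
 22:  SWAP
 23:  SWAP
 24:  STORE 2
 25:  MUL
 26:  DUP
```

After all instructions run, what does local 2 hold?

-3

PUSH -3 : [-3]
PUSH 7  : [-3, 7]
SWAP    : [7, -3]
SUB     : [10]
DUP     : [10, 10]
OVER    : [10, 10, 10]
MUL     : [10, 100]
EQ      : [0]
NEG     : [0]
PUSH 5  : [0, 5]
DUP     : [0, 5, 5]
NEG     : [0, 5, -5]
OVER    : [0, 5, -5, 5]
OVER    : [0, 5, -5, 5, -5]
DIV     : [0, 5, -5, -1]
MUL     : [0, 5, 5]
SWAP    : [0, 5, 5]
SWAP    : [0, 5, 5]
STORE 2 : [0, 5]
PUSH -3 : [0, 5, -3]
DUP     : [0, 5, -3, -3]
SWAP    : [0, 5, -3, -3]
SWAP    : [0, 5, -3, -3]
STORE 2 : [0, 5, -3]
MUL     : [0, -15]
DUP     : [0, -15, -15]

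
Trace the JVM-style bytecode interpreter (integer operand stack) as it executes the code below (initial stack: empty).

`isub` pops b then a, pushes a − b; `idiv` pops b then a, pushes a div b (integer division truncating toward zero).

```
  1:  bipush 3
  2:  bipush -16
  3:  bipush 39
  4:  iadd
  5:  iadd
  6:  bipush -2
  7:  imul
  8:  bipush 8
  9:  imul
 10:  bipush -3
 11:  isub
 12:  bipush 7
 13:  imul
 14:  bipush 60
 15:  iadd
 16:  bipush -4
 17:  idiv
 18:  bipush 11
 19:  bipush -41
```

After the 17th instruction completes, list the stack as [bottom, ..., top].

[707]

bipush 3    [3]
bipush -16  [3, -16]
bipush 39   [3, -16, 39]
iadd        [3, 23]
iadd        [26]
bipush -2   [26, -2]
imul        [-52]
bipush 8    [-52, 8]
imul        [-416]
bipush -3   [-416, -3]
isub        [-413]
bipush 7    [-413, 7]
imul        [-2891]
bipush 60   [-2891, 60]
iadd        [-2831]
bipush -4   [-2831, -4]
idiv        [707]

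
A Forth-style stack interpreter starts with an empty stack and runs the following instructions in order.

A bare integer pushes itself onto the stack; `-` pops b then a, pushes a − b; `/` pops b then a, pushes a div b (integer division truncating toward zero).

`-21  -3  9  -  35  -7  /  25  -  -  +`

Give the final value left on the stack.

-21  -21
-3   -21 -3
9    -21 -3 9
-    -21 -12
35   -21 -12 35
-7   -21 -12 35 -7
/    -21 -12 -5
25   -21 -12 -5 25
-    -21 -12 -30
-    -21 18
+    -3

-3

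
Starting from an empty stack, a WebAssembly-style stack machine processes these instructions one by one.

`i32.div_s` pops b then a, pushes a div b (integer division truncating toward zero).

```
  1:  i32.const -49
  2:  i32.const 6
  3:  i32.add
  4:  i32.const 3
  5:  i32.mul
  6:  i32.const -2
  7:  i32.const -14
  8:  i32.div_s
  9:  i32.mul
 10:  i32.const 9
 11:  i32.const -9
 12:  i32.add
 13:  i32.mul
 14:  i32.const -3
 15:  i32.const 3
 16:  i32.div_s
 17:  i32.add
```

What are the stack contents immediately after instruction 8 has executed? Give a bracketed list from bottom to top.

i32.const -49 → -49
i32.const 6   → -49 6
i32.add       → -43
i32.const 3   → -43 3
i32.mul       → -129
i32.const -2  → -129 -2
i32.const -14 → -129 -2 -14
i32.div_s     → -129 0

[-129, 0]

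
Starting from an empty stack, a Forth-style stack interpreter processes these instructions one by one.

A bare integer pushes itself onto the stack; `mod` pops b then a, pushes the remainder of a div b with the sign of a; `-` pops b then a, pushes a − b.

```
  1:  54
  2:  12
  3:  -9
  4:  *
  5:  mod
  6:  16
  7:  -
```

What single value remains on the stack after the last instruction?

54  → [54]
12  → [54, 12]
-9  → [54, 12, -9]
*   → [54, -108]
mod → [54]
16  → [54, 16]
-   → [38]

38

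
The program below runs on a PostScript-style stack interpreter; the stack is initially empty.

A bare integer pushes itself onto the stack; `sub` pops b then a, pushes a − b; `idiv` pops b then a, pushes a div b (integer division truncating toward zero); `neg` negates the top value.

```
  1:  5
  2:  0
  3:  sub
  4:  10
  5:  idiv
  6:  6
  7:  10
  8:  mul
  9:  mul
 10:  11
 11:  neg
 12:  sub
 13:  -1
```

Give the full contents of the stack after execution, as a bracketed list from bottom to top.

[11, -1]

5    → [5]
0    → [5, 0]
sub  → [5]
10   → [5, 10]
idiv → [0]
6    → [0, 6]
10   → [0, 6, 10]
mul  → [0, 60]
mul  → [0]
11   → [0, 11]
neg  → [0, -11]
sub  → [11]
-1   → [11, -1]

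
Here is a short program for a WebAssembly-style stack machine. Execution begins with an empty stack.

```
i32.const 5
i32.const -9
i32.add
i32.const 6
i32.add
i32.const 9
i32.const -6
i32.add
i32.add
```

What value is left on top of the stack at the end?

i32.const 5  -> 5
i32.const -9 -> 5 -9
i32.add      -> -4
i32.const 6  -> -4 6
i32.add      -> 2
i32.const 9  -> 2 9
i32.const -6 -> 2 9 -6
i32.add      -> 2 3
i32.add      -> 5

5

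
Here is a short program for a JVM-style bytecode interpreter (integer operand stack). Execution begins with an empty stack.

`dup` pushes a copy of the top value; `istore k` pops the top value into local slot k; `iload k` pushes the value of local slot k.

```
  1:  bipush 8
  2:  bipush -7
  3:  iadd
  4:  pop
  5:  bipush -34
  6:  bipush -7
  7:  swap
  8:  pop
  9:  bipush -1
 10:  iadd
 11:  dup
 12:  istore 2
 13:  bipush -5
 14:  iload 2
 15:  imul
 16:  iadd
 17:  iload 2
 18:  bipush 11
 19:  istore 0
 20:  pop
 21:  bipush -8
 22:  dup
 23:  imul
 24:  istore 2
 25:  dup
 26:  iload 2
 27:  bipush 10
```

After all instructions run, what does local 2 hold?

64

bipush 8   -> [8]
bipush -7  -> [8, -7]
iadd       -> [1]
pop        -> []
bipush -34 -> [-34]
bipush -7  -> [-34, -7]
swap       -> [-7, -34]
pop        -> [-7]
bipush -1  -> [-7, -1]
iadd       -> [-8]
dup        -> [-8, -8]
istore 2   -> [-8]
bipush -5  -> [-8, -5]
iload 2    -> [-8, -5, -8]
imul       -> [-8, 40]
iadd       -> [32]
iload 2    -> [32, -8]
bipush 11  -> [32, -8, 11]
istore 0   -> [32, -8]
pop        -> [32]
bipush -8  -> [32, -8]
dup        -> [32, -8, -8]
imul       -> [32, 64]
istore 2   -> [32]
dup        -> [32, 32]
iload 2    -> [32, 32, 64]
bipush 10  -> [32, 32, 64, 10]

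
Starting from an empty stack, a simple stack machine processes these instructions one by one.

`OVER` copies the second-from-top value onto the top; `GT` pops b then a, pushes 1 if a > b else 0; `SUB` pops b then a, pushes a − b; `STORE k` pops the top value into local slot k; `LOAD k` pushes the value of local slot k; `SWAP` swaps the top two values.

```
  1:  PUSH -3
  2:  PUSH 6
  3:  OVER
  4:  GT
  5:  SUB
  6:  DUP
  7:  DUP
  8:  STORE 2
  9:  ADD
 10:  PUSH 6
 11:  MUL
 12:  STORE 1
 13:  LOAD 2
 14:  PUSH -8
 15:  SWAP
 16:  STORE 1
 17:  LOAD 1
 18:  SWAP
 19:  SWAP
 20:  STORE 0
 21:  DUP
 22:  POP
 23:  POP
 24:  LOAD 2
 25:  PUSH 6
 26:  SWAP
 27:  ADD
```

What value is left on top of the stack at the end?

PUSH -3 : [-3]
PUSH 6  : [-3, 6]
OVER    : [-3, 6, -3]
GT      : [-3, 1]
SUB     : [-4]
DUP     : [-4, -4]
DUP     : [-4, -4, -4]
STORE 2 : [-4, -4]
ADD     : [-8]
PUSH 6  : [-8, 6]
MUL     : [-48]
STORE 1 : []
LOAD 2  : [-4]
PUSH -8 : [-4, -8]
SWAP    : [-8, -4]
STORE 1 : [-8]
LOAD 1  : [-8, -4]
SWAP    : [-4, -8]
SWAP    : [-8, -4]
STORE 0 : [-8]
DUP     : [-8, -8]
POP     : [-8]
POP     : []
LOAD 2  : [-4]
PUSH 6  : [-4, 6]
SWAP    : [6, -4]
ADD     : [2]

2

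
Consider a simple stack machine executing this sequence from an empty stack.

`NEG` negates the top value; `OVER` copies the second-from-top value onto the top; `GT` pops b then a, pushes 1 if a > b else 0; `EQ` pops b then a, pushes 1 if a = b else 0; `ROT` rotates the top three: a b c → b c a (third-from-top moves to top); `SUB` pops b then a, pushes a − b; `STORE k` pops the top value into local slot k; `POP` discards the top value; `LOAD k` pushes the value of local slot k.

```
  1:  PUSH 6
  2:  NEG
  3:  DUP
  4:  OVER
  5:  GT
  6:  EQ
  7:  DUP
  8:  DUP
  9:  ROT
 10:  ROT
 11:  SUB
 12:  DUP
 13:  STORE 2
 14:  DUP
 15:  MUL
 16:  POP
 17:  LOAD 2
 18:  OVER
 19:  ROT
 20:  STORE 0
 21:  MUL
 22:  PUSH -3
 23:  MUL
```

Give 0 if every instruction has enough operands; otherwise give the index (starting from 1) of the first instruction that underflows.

0

PUSH 6  -> 6
NEG     -> -6
DUP     -> -6 -6
OVER    -> -6 -6 -6
GT      -> -6 0
EQ      -> 0
DUP     -> 0 0
DUP     -> 0 0 0
ROT     -> 0 0 0
ROT     -> 0 0 0
SUB     -> 0 0
DUP     -> 0 0 0
STORE 2 -> 0 0
DUP     -> 0 0 0
MUL     -> 0 0
POP     -> 0
LOAD 2  -> 0 0
OVER    -> 0 0 0
ROT     -> 0 0 0
STORE 0 -> 0 0
MUL     -> 0
PUSH -3 -> 0 -3
MUL     -> 0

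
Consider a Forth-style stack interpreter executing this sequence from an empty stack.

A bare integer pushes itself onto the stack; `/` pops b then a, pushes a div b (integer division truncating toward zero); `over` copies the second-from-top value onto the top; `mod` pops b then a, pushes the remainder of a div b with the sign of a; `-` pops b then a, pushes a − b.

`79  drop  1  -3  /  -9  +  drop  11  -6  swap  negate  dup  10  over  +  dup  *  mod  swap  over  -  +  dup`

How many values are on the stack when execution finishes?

3

79     : 79
drop   : (empty)
1      : 1
-3     : 1 -3
/      : 0
-9     : 0 -9
+      : -9
drop   : (empty)
11     : 11
-6     : 11 -6
swap   : -6 11
negate : -6 -11
dup    : -6 -11 -11
10     : -6 -11 -11 10
over   : -6 -11 -11 10 -11
+      : -6 -11 -11 -1
dup    : -6 -11 -11 -1 -1
*      : -6 -11 -11 1
mod    : -6 -11 0
swap   : -6 0 -11
over   : -6 0 -11 0
-      : -6 0 -11
+      : -6 -11
dup    : -6 -11 -11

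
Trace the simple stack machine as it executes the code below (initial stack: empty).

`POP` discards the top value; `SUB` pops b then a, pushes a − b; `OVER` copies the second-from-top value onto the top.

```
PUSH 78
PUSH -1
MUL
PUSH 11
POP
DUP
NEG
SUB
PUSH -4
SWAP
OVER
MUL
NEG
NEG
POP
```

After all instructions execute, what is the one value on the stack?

-4

PUSH 78 -> [78]
PUSH -1 -> [78, -1]
MUL     -> [-78]
PUSH 11 -> [-78, 11]
POP     -> [-78]
DUP     -> [-78, -78]
NEG     -> [-78, 78]
SUB     -> [-156]
PUSH -4 -> [-156, -4]
SWAP    -> [-4, -156]
OVER    -> [-4, -156, -4]
MUL     -> [-4, 624]
NEG     -> [-4, -624]
NEG     -> [-4, 624]
POP     -> [-4]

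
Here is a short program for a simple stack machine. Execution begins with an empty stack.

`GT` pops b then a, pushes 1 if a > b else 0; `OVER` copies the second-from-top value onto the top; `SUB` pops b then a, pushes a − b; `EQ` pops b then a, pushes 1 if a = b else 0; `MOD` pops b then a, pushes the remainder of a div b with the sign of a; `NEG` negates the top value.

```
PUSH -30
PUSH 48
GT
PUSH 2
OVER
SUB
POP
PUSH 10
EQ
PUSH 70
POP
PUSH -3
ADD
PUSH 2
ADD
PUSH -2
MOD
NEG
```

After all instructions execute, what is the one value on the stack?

1

PUSH -30  -30
PUSH 48   -30 48
GT        0
PUSH 2    0 2
OVER      0 2 0
SUB       0 2
POP       0
PUSH 10   0 10
EQ        0
PUSH 70   0 70
POP       0
PUSH -3   0 -3
ADD       -3
PUSH 2    -3 2
ADD       -1
PUSH -2   -1 -2
MOD       -1
NEG       1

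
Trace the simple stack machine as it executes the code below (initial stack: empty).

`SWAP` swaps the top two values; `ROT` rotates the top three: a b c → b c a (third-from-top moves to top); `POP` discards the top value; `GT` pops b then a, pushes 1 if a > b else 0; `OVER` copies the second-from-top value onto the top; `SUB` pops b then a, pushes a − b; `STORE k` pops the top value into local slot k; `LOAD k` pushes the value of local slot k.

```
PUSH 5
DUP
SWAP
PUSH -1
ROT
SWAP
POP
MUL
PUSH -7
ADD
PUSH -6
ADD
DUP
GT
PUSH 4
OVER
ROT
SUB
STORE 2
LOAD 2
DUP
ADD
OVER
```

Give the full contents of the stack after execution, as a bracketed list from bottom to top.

PUSH 5  : 5
DUP     : 5 5
SWAP    : 5 5
PUSH -1 : 5 5 -1
ROT     : 5 -1 5
SWAP    : 5 5 -1
POP     : 5 5
MUL     : 25
PUSH -7 : 25 -7
ADD     : 18
PUSH -6 : 18 -6
ADD     : 12
DUP     : 12 12
GT      : 0
PUSH 4  : 0 4
OVER    : 0 4 0
ROT     : 4 0 0
SUB     : 4 0
STORE 2 : 4
LOAD 2  : 4 0
DUP     : 4 0 0
ADD     : 4 0
OVER    : 4 0 4

[4, 0, 4]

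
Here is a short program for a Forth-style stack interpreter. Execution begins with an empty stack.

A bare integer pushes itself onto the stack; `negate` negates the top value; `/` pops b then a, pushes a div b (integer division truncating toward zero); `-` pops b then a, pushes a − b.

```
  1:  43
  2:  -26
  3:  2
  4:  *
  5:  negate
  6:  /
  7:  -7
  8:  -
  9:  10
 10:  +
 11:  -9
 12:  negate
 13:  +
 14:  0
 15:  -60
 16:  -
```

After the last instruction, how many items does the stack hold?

2

43      [43]
-26     [43, -26]
2       [43, -26, 2]
*       [43, -52]
negate  [43, 52]
/       [0]
-7      [0, -7]
-       [7]
10      [7, 10]
+       [17]
-9      [17, -9]
negate  [17, 9]
+       [26]
0       [26, 0]
-60     [26, 0, -60]
-       [26, 60]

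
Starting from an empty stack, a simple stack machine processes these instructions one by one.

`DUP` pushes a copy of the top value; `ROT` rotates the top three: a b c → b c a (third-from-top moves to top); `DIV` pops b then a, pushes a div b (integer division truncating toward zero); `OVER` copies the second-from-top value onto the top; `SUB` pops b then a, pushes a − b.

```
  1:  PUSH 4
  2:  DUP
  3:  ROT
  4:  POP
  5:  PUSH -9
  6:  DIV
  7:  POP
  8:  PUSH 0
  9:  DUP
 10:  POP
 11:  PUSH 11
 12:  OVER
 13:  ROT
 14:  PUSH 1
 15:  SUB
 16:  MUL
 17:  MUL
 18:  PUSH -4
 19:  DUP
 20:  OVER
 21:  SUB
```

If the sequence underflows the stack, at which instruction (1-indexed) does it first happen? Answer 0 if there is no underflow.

PUSH 4 → 4
DUP    → 4 4
ROT  — needs 3 operands, stack has 2 → underflow

3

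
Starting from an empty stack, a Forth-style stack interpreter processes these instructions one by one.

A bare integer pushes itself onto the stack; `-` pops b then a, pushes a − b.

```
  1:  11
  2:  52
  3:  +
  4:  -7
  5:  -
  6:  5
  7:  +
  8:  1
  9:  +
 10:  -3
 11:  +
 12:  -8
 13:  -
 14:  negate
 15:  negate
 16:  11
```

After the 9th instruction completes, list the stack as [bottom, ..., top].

[76]

11 -> [11]
52 -> [11, 52]
+  -> [63]
-7 -> [63, -7]
-  -> [70]
5  -> [70, 5]
+  -> [75]
1  -> [75, 1]
+  -> [76]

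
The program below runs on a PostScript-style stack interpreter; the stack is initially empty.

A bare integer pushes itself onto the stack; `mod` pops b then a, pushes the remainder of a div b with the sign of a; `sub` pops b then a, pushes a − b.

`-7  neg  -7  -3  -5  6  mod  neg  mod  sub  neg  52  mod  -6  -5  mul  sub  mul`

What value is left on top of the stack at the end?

-7  : -7
neg : 7
-7  : 7 -7
-3  : 7 -7 -3
-5  : 7 -7 -3 -5
6   : 7 -7 -3 -5 6
mod : 7 -7 -3 -5
neg : 7 -7 -3 5
mod : 7 -7 -3
sub : 7 -4
neg : 7 4
52  : 7 4 52
mod : 7 4
-6  : 7 4 -6
-5  : 7 4 -6 -5
mul : 7 4 30
sub : 7 -26
mul : -182

-182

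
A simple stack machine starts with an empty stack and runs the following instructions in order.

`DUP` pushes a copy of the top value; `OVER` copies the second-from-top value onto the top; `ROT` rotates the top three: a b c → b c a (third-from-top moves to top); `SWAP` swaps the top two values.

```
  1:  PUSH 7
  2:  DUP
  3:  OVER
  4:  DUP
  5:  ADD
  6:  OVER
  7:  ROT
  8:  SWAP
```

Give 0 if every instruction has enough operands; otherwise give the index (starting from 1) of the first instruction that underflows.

0

PUSH 7 → 7
DUP    → 7 7
OVER   → 7 7 7
DUP    → 7 7 7 7
ADD    → 7 7 14
OVER   → 7 7 14 7
ROT    → 7 14 7 7
SWAP   → 7 14 7 7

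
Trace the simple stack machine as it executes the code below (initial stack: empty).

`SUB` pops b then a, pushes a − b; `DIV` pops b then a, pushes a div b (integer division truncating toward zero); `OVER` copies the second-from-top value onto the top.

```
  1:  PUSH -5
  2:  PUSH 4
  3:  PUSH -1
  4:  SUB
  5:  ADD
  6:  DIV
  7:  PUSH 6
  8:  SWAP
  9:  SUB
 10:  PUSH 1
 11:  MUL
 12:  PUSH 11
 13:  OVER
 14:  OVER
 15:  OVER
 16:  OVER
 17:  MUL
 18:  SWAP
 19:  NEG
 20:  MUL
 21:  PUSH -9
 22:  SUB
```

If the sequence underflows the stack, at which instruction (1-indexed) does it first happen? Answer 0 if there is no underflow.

PUSH -5 -> -5
PUSH 4  -> -5 4
PUSH -1 -> -5 4 -1
SUB     -> -5 5
ADD     -> 0
DIV  — needs 2 operands, stack has 1 → underflow

6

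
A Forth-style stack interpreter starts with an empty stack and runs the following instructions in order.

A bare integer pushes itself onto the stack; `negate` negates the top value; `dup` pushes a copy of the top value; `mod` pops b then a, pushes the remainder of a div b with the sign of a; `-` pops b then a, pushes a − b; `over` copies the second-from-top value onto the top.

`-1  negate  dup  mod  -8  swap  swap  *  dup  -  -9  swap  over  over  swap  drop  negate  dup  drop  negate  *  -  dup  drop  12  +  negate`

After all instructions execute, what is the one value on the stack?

-1     → -1
negate → 1
dup    → 1 1
mod    → 0
-8     → 0 -8
swap   → -8 0
swap   → 0 -8
*      → 0
dup    → 0 0
-      → 0
-9     → 0 -9
swap   → -9 0
over   → -9 0 -9
over   → -9 0 -9 0
swap   → -9 0 0 -9
drop   → -9 0 0
negate → -9 0 0
dup    → -9 0 0 0
drop   → -9 0 0
negate → -9 0 0
*      → -9 0
-      → -9
dup    → -9 -9
drop   → -9
12     → -9 12
+      → 3
negate → -3

-3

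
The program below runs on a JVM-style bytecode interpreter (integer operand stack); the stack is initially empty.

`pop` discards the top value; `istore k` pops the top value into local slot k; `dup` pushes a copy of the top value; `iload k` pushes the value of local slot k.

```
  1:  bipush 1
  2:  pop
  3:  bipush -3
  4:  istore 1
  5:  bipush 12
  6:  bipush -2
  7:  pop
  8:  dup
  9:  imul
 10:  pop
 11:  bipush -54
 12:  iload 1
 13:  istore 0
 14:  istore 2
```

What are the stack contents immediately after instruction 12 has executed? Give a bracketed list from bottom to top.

bipush 1   → 1
pop        → (empty)
bipush -3  → -3
istore 1   → (empty)
bipush 12  → 12
bipush -2  → 12 -2
pop        → 12
dup        → 12 12
imul       → 144
pop        → (empty)
bipush -54 → -54
iload 1    → -54 -3

[-54, -3]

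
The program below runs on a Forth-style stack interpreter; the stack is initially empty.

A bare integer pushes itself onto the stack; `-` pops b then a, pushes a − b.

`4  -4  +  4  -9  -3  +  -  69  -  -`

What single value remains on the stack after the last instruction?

4  -> [4]
-4 -> [4, -4]
+  -> [0]
4  -> [0, 4]
-9 -> [0, 4, -9]
-3 -> [0, 4, -9, -3]
+  -> [0, 4, -12]
-  -> [0, 16]
69 -> [0, 16, 69]
-  -> [0, -53]
-  -> [53]

53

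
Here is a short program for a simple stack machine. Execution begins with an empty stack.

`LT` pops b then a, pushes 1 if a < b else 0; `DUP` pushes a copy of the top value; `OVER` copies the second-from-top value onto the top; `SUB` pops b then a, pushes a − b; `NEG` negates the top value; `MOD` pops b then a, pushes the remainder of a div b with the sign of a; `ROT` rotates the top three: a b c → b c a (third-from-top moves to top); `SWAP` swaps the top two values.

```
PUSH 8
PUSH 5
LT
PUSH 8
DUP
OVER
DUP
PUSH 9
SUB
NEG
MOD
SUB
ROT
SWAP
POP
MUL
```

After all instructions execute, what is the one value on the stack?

0

PUSH 8 : 8
PUSH 5 : 8 5
LT     : 0
PUSH 8 : 0 8
DUP    : 0 8 8
OVER   : 0 8 8 8
DUP    : 0 8 8 8 8
PUSH 9 : 0 8 8 8 8 9
SUB    : 0 8 8 8 -1
NEG    : 0 8 8 8 1
MOD    : 0 8 8 0
SUB    : 0 8 8
ROT    : 8 8 0
SWAP   : 8 0 8
POP    : 8 0
MUL    : 0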